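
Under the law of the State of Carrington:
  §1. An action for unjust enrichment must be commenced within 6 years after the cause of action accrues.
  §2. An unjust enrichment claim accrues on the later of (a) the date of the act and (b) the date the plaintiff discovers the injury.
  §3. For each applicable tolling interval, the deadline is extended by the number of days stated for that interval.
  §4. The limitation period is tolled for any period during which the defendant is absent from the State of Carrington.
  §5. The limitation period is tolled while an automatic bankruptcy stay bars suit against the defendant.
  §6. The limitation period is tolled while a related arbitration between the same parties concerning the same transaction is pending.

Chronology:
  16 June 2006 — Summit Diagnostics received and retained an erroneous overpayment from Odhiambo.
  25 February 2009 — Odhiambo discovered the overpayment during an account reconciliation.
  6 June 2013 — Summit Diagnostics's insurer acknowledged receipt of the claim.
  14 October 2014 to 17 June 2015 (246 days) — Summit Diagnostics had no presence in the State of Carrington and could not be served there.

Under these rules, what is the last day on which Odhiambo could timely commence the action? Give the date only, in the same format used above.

The claim accrued on 25 February 2009 — the later of the 16 June 2006 act and the 25 February 2009 discovery.
6 years from 25 February 2009 is 25 February 2015.
The defendant's absence from the jurisdiction from 14 October 2014 to 17 June 2015 tolled the period for 246 days, extending the deadline to 29 October 2015.
Nothing else in the chronology tolls or restarts the period.

29 October 2015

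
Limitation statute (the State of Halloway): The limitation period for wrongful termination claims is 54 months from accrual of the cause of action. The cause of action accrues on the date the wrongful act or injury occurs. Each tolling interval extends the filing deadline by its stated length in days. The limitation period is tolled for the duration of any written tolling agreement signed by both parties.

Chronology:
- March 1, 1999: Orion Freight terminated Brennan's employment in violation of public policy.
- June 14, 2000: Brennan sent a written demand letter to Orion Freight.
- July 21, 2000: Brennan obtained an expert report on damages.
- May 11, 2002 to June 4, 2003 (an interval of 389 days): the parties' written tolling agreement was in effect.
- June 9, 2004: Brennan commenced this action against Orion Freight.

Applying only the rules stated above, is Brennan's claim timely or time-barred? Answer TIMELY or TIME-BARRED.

The limitation period began to run on March 1, 1999.
The untolled deadline — 54 months after March 1, 1999 — is September 1, 2003.
The written tolling agreement from May 11, 2002 to June 4, 2003 tolled the period for 389 days, extending the deadline to September 24, 2004.
None of the other events listed affects the running of the period under the stated rules.
Filing on June 9, 2004 beat the September 24, 2004 deadline — the action is timely.

TIMELY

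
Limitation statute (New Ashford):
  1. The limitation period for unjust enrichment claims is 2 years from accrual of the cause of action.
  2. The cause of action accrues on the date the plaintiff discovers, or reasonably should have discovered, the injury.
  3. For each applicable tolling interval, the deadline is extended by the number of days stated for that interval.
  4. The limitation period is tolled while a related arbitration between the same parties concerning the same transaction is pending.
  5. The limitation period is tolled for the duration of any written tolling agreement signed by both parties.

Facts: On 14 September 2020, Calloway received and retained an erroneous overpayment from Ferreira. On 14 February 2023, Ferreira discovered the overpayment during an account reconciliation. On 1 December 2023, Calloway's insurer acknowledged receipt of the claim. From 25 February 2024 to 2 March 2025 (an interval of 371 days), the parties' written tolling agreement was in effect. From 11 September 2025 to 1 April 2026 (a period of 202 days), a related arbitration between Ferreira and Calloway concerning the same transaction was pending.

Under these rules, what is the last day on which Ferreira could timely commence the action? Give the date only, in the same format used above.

Accrual is tied to discovery, so the period began on 14 February 2023 rather than on 14 September 2020 when the act occurred.
2 years from 14 February 2023 is 14 February 2025.
The written tolling agreement from 25 February 2024 to 2 March 2025 tolled the period for 371 days, extending the deadline to 20 February 2026.
The pending related arbitration from 11 September 2025 to 1 April 2026 tolled the period for 202 days, extending the deadline to 10 September 2026.
Nothing else in the chronology tolls or restarts the period.

10 September 2026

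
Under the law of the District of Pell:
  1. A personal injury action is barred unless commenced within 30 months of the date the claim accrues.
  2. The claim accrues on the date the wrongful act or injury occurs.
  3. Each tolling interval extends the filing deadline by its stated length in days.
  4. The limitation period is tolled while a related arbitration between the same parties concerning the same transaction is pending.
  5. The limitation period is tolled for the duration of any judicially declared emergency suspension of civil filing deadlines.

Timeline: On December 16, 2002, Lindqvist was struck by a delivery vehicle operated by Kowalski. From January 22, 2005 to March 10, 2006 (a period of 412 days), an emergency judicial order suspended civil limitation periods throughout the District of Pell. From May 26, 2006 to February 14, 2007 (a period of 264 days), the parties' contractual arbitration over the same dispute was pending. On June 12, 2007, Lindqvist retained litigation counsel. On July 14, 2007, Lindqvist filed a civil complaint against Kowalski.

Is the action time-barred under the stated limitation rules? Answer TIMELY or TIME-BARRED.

The limitation period began to run on December 16, 2002.
30 months from December 16, 2002 is June 16, 2005.
The emergency suspension of filing deadlines from January 22, 2005 to March 10, 2006 tolled the period for 412 days, extending the deadline to August 2, 2006.
The pending related arbitration from May 26, 2006 to February 14, 2007 tolled the period for 264 days, extending the deadline to April 23, 2007.
None of the other events listed affects the running of the period under the stated rules.
The July 14, 2007 filing falls after the April 23, 2007 deadline; the claim is time-barred.

TIME-BARRED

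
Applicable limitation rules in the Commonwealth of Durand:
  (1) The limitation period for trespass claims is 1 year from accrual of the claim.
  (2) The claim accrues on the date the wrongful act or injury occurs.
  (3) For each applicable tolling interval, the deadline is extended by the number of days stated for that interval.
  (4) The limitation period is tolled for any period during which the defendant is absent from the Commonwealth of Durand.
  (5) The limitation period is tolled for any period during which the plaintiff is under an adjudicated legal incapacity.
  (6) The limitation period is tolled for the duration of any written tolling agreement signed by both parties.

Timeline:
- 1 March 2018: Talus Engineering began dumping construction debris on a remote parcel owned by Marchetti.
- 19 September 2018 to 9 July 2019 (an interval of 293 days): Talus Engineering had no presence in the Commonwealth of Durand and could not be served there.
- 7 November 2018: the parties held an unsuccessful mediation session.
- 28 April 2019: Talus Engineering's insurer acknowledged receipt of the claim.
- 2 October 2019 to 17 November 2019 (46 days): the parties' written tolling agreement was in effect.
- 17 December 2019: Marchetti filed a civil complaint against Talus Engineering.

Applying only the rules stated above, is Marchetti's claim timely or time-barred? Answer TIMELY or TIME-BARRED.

TIMELY

The claim accrued on 1 March 2018, when the wrongful act occurred.
1 year from 1 March 2018 is 1 March 2019.
Because the defendant's absence from the jurisdiction ran from 19 September 2018 to 9 July 2019, the deadline is extended by 293 days to 19 December 2019.
The written tolling agreement from 2 October 2019 to 17 November 2019 tolled the period for 46 days, extending the deadline to 3 February 2020.
Nothing else in the chronology tolls or restarts the period.
Filing on 17 December 2019 beat the 3 February 2020 deadline — the action is timely.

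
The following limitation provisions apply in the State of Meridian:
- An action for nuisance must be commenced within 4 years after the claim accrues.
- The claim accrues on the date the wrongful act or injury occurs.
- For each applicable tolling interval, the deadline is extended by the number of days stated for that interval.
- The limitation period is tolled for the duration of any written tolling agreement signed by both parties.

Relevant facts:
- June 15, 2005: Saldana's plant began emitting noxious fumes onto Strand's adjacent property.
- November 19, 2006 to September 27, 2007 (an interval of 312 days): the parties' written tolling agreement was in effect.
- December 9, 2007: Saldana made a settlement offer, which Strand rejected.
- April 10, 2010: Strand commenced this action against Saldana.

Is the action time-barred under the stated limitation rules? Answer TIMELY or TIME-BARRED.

The limitation period began to run on June 15, 2005.
The untolled deadline — 4 years after June 15, 2005 — is June 15, 2009.
Because the written tolling agreement ran from November 19, 2006 to September 27, 2007, the deadline is extended by 312 days to April 23, 2010.
Nothing else in the chronology tolls or restarts the period.
The April 10, 2010 filing precedes the April 23, 2010 deadline; the claim is timely.

TIMELY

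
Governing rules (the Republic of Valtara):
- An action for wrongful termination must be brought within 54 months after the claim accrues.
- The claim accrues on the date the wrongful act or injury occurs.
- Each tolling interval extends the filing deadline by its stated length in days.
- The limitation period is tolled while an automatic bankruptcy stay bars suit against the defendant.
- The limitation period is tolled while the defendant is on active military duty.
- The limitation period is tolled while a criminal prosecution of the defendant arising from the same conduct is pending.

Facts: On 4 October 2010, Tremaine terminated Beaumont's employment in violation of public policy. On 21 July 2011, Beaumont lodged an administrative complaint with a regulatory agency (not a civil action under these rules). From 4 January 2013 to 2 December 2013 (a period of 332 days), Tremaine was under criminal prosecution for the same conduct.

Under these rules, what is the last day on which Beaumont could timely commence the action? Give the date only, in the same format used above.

The claim accrued on 4 October 2010, the date of the act.
The untolled deadline — 54 months after 4 October 2010 — is 4 April 2015.
The period was tolled for 332 days by the pending criminal prosecution (4 January 2013 to 2 December 2013), pushing the deadline to 1 March 2016.
Nothing else in the chronology tolls or restarts the period.

1 March 2016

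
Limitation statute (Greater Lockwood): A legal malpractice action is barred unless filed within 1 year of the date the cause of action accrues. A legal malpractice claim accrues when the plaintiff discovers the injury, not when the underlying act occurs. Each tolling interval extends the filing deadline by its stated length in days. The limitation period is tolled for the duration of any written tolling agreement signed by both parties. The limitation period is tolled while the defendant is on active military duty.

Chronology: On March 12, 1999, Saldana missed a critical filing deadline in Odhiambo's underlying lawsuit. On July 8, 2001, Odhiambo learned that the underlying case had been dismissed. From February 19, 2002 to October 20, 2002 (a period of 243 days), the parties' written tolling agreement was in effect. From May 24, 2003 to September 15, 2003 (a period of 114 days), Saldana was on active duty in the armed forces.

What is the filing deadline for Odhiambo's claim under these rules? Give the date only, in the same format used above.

March 8, 2003

Under the discovery rule, the claim accrued on July 8, 2001, when Odhiambo discovered the injury — not on the March 12, 1999 date of the underlying act.
1 year from July 8, 2001 is July 8, 2002.
The period was tolled for 243 days by the written tolling agreement (February 19, 2002 to October 20, 2002), pushing the deadline to March 8, 2003.
By the time the defendant's active military service began on May 24, 2003, the limitation period had already expired on March 8, 2003; that interval cannot revive it.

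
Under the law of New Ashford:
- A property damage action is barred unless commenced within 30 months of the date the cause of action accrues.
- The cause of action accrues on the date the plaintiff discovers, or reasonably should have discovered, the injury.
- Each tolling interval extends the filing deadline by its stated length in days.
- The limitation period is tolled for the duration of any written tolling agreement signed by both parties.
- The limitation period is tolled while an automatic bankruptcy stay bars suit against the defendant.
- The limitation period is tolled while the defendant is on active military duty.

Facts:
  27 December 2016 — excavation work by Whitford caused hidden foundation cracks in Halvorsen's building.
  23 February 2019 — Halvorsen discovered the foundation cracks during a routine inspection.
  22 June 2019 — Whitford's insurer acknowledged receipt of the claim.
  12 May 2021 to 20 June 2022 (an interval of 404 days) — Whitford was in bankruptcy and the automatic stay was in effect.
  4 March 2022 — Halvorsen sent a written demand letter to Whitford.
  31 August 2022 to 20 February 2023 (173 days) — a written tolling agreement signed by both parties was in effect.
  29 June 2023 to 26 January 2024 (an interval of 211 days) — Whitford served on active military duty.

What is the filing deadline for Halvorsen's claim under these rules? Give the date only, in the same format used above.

Accrual is tied to discovery, so the period began on 23 February 2019 rather than on 27 December 2016 when the act occurred.
30 months from 23 February 2019 is 23 August 2021.
The automatic bankruptcy stay from 12 May 2021 to 20 June 2022 tolled the period for 404 days, extending the deadline to 1 October 2022.
The written tolling agreement from 31 August 2022 to 20 February 2023 tolled the period for 173 days, extending the deadline to 23 March 2023.
The defendant's active military service from 29 June 2023 to 26 January 2024 began after the period had already run on 23 March 2023, so it has no tolling effect.
None of the other events listed affects the running of the period under the stated rules.

23 March 2023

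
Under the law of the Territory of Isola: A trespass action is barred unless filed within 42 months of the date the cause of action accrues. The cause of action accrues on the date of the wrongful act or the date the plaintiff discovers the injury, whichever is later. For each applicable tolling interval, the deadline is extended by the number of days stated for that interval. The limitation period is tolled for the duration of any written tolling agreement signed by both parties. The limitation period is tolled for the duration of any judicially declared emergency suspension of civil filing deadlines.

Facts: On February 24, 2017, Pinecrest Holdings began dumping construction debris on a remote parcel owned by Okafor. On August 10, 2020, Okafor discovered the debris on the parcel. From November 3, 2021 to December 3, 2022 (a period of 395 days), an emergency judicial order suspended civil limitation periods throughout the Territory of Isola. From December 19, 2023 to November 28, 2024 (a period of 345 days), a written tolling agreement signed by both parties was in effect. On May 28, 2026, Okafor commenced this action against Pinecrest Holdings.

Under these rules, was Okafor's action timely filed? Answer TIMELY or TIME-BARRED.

The claim accrued on August 10, 2020 — the later of the February 24, 2017 act and the August 10, 2020 discovery.
Adding the 42 months base period to August 10, 2020 gives a deadline of February 10, 2024, before any tolling.
Because the emergency suspension of filing deadlines ran from November 3, 2021 to December 3, 2022, the deadline is extended by 395 days to March 11, 2025.
The period was tolled for 345 days by the written tolling agreement (December 19, 2023 to November 28, 2024), pushing the deadline to February 19, 2026.
Filing on May 28, 2026 missed the February 19, 2026 deadline — the action is time-barred.

TIME-BARRED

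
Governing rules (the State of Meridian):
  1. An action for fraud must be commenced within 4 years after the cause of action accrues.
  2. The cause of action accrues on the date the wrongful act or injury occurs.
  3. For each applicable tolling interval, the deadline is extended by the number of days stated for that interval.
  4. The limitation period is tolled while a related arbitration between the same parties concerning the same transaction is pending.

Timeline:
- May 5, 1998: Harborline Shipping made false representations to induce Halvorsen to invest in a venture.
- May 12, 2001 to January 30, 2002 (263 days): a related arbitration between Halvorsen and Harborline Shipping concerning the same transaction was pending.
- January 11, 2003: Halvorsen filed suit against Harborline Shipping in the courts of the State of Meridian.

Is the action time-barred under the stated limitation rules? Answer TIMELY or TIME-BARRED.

The limitation period began to run on May 5, 1998.
Adding the 4 years base period to May 5, 1998 gives a deadline of May 5, 2002, before any tolling.
The pending related arbitration from May 12, 2001 to January 30, 2002 tolled the period for 263 days, extending the deadline to January 23, 2003.
Halvorsen filed on January 11, 2003, before the January 23, 2003 deadline, so the action is timely.

TIMELY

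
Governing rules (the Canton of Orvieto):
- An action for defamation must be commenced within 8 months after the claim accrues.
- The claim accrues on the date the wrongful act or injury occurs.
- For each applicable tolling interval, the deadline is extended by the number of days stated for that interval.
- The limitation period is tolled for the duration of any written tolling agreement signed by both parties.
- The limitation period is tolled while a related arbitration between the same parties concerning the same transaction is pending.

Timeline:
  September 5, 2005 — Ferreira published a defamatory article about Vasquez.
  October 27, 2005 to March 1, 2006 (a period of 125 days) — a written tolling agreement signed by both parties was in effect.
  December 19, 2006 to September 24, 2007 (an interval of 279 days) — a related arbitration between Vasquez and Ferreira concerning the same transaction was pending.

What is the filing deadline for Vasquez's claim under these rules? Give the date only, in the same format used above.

The limitation period began to run on September 5, 2005.
Adding the 8 months base period to September 5, 2005 gives a deadline of May 5, 2006, before any tolling.
Because the written tolling agreement ran from October 27, 2005 to March 1, 2006, the deadline is extended by 125 days to September 7, 2006.
By the time the pending related arbitration began on December 19, 2006, the limitation period had already expired on September 7, 2006; that interval cannot revive it.

September 7, 2006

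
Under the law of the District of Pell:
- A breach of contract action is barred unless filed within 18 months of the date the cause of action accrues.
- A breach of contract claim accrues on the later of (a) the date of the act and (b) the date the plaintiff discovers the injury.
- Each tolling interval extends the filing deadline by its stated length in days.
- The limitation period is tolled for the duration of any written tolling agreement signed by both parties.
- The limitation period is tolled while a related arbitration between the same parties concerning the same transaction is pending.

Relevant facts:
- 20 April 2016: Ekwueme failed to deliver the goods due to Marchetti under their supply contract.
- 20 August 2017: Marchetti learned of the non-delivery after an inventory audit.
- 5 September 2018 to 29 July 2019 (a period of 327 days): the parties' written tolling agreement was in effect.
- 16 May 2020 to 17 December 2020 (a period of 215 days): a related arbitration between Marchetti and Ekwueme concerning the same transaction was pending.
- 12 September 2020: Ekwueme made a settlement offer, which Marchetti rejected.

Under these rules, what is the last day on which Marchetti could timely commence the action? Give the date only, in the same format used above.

13 January 2020

Taking the later of the act (20 April 2016) and discovery (20 August 2017), the claim accrued on 20 August 2017.
18 months from 20 August 2017 is 20 February 2019.
Because the written tolling agreement ran from 5 September 2018 to 29 July 2019, the deadline is extended by 327 days to 13 January 2020.
The pending related arbitration starting 16 May 2020 came too late — the period had run on 13 January 2020 — and so does not extend the deadline.
None of the other events listed affects the running of the period under the stated rules.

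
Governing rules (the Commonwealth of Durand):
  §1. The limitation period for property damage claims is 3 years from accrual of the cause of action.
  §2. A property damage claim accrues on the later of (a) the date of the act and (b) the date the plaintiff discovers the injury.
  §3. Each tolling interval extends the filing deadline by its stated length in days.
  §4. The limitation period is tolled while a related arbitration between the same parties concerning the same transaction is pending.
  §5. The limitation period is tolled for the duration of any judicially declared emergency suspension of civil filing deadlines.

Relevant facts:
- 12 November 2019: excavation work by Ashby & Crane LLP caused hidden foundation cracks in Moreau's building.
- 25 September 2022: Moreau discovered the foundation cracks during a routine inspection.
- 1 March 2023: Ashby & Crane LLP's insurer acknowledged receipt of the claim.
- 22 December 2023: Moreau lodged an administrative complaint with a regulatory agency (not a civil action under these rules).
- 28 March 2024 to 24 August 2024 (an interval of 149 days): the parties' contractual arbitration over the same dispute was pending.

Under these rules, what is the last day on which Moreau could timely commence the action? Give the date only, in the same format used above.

Taking the later of the act (12 November 2019) and discovery (25 September 2022), the claim accrued on 25 September 2022.
The untolled deadline — 3 years after 25 September 2022 — is 25 September 2025.
Because the pending related arbitration ran from 28 March 2024 to 24 August 2024, the deadline is extended by 149 days to 21 February 2026.
None of the other events listed affects the running of the period under the stated rules.

21 February 2026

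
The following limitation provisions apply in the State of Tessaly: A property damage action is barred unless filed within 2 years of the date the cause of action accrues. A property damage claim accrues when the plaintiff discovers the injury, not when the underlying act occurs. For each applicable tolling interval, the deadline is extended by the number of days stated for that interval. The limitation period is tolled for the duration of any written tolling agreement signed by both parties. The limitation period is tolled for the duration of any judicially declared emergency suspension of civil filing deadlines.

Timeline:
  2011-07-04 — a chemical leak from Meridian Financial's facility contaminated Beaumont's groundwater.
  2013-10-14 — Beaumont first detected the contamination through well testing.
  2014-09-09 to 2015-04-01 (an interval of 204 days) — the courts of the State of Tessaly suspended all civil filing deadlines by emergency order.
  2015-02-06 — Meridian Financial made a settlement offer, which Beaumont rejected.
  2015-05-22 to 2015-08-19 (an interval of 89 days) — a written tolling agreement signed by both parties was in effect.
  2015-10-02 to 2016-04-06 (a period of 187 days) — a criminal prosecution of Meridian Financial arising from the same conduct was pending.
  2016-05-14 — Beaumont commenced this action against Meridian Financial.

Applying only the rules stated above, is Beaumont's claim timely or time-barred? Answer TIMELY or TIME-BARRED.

TIMELY

Under the discovery rule, the claim accrued on 2013-10-14, when Beaumont discovered the injury — not on the 2011-07-04 date of the underlying act.
2 years from 2013-10-14 is 2015-10-14.
The period was tolled for 204 days by the emergency suspension of filing deadlines (2014-09-09 to 2015-04-01), pushing the deadline to 2016-05-05.
Because the written tolling agreement ran from 2015-05-22 to 2015-08-19, the deadline is extended by 89 days to 2016-08-02.
The pending criminal prosecution from 2015-10-02 to 2016-04-06 does not toll the period, because no stated rule makes a criminal prosecution a tolling event.
Nothing else in the chronology tolls or restarts the period.
Beaumont filed on 2016-05-14, before the 2016-08-02 deadline, so the action is timely.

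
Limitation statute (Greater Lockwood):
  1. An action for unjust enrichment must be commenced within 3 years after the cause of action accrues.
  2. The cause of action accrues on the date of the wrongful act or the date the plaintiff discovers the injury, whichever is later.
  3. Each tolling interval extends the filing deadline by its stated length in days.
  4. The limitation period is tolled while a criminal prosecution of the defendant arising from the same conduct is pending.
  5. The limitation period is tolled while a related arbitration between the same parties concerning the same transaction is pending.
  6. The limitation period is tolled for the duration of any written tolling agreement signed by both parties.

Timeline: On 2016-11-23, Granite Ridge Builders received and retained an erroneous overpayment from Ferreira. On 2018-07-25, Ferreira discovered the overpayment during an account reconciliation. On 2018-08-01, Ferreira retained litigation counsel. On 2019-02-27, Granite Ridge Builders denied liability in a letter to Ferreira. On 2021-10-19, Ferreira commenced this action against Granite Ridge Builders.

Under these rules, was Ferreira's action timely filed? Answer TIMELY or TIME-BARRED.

The claim accrued on 2018-07-25 — the later of the 2016-11-23 act and the 2018-07-25 discovery.
The untolled deadline — 3 years after 2018-07-25 — is 2021-07-25.
The other events in the timeline have no effect on the limitation period under the stated rules.
The 2021-10-19 filing falls after the 2021-07-25 deadline; the claim is time-barred.

TIME-BARRED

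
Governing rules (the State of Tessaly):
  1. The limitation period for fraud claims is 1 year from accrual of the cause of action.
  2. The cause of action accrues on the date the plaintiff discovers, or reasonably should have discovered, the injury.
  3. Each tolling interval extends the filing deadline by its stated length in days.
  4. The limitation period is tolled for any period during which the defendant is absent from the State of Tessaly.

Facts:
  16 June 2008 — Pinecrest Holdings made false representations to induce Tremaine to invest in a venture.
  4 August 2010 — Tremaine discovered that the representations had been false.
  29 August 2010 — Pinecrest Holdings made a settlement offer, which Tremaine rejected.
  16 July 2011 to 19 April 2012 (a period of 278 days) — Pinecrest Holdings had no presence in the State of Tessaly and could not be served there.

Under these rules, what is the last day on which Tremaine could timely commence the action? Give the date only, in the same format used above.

Under the discovery rule, the claim accrued on 4 August 2010, when Tremaine discovered the injury — not on the 16 June 2008 date of the underlying act.
1 year from 4 August 2010 is 4 August 2011.
The defendant's absence from the jurisdiction from 16 July 2011 to 19 April 2012 tolled the period for 278 days, extending the deadline to 8 May 2012.
Nothing else in the chronology tolls or restarts the period.

8 May 2012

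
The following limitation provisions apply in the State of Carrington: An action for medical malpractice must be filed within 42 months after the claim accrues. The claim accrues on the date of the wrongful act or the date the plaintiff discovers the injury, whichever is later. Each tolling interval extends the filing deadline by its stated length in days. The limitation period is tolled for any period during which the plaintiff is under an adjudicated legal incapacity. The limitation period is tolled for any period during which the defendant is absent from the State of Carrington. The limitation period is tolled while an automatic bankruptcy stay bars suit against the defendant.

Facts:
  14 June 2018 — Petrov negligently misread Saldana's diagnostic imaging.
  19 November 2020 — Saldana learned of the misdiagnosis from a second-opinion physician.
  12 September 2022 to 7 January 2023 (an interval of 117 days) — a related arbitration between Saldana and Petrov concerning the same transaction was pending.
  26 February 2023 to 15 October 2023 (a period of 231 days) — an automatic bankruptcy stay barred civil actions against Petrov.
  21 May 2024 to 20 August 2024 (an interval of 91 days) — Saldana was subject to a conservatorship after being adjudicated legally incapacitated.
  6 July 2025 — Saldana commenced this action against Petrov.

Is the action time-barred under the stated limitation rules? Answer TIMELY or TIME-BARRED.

Because discovery on 19 November 2020 post-dates the 14 June 2018 act, accrual under the later-of rule falls on 19 November 2020.
Adding the 42 months base period to 19 November 2020 gives a deadline of 19 May 2024, before any tolling.
The automatic bankruptcy stay from 26 February 2023 to 15 October 2023 tolled the period for 231 days, extending the deadline to 5 January 2025.
Because the plaintiff's legal incapacity ran from 21 May 2024 to 20 August 2024, the deadline is extended by 91 days to 6 April 2025.
The pending related arbitration from 12 September 2022 to 7 January 2023 does not toll the period, because no stated rule makes a pending arbitration a tolling event.
Saldana filed on 6 July 2025, after the 6 April 2025 deadline, so the action is time-barred.

TIME-BARRED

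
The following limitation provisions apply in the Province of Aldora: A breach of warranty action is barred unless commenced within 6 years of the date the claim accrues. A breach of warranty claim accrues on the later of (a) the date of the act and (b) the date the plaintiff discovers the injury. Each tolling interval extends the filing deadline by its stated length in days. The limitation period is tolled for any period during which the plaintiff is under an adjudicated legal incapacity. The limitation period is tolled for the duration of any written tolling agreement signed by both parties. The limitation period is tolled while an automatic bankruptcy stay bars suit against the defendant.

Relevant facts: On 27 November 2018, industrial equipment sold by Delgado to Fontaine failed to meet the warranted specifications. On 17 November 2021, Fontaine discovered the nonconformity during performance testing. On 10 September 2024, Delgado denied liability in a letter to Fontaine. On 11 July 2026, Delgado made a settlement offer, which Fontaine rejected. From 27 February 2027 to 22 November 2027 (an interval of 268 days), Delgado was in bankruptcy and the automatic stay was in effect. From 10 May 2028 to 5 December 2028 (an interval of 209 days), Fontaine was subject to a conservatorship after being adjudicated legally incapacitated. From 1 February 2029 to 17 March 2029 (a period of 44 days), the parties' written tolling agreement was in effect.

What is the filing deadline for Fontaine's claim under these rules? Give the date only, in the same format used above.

21 April 2029

Because discovery on 17 November 2021 post-dates the 27 November 2018 act, accrual under the later-of rule falls on 17 November 2021.
The untolled deadline — 6 years after 17 November 2021 — is 17 November 2027.
The automatic bankruptcy stay from 27 February 2027 to 22 November 2027 tolled the period for 268 days, extending the deadline to 11 August 2028.
The period was tolled for 209 days by the plaintiff's legal incapacity (10 May 2028 to 5 December 2028), pushing the deadline to 8 March 2029.
Because the written tolling agreement ran from 1 February 2029 to 17 March 2029, the deadline is extended by 44 days to 21 April 2029.
The other events in the timeline have no effect on the limitation period under the stated rules.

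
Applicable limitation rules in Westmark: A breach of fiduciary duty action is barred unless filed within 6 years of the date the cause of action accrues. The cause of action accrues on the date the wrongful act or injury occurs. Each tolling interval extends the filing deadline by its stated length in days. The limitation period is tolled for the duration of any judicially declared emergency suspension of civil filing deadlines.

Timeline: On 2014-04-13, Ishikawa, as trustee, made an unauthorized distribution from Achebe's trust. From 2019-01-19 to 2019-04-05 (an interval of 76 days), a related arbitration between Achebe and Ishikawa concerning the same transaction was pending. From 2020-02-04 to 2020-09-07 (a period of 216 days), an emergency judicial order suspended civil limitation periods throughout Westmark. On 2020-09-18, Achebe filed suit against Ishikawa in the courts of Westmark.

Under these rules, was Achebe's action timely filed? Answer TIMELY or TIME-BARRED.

TIMELY

The claim accrued on 2014-04-13, when the wrongful act occurred.
The untolled deadline — 6 years after 2014-04-13 — is 2020-04-13.
The period was tolled for 216 days by the emergency suspension of filing deadlines (2020-02-04 to 2020-09-07), pushing the deadline to 2020-11-15.
Although a pending arbitration ran from 2019-01-19 to 2019-04-05, the stated rules do not make that a tolling event, so it is disregarded.
Achebe filed on 2020-09-18, before the 2020-11-15 deadline, so the action is timely.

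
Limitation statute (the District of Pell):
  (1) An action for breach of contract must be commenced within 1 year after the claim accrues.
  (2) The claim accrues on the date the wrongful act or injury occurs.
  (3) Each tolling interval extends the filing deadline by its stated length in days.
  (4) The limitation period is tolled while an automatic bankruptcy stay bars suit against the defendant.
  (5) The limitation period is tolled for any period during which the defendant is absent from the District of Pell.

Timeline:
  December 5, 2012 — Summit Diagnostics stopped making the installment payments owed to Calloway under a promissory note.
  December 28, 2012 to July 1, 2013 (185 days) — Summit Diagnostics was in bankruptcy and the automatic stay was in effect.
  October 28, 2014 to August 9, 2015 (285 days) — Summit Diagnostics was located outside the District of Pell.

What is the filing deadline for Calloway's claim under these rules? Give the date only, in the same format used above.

June 8, 2014

The claim accrued on December 5, 2012, when the wrongful act occurred.
Adding the 1 year base period to December 5, 2012 gives a deadline of December 5, 2013, before any tolling.
The automatic bankruptcy stay from December 28, 2012 to July 1, 2013 tolled the period for 185 days, extending the deadline to June 8, 2014.
By the time the defendant's absence from the jurisdiction began on October 28, 2014, the limitation period had already expired on June 8, 2014; that interval cannot revive it.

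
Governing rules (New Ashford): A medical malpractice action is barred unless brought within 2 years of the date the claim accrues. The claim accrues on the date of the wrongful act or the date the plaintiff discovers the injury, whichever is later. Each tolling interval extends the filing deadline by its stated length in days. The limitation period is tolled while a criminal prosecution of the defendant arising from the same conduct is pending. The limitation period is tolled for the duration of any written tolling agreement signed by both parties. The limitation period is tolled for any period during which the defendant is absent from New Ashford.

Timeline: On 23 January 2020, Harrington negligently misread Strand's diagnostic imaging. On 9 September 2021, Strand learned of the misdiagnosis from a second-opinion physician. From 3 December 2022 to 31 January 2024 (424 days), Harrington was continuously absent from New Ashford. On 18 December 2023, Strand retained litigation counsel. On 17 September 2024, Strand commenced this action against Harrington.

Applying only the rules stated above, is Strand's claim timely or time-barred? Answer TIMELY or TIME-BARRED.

TIMELY

Taking the later of the act (23 January 2020) and discovery (9 September 2021), the claim accrued on 9 September 2021.
2 years from 9 September 2021 is 9 September 2023.
The period was tolled for 424 days by the defendant's absence from the jurisdiction (3 December 2022 to 31 January 2024), pushing the deadline to 6 November 2024.
Nothing else in the chronology tolls or restarts the period.
Filing on 17 September 2024 beat the 6 November 2024 deadline — the action is timely.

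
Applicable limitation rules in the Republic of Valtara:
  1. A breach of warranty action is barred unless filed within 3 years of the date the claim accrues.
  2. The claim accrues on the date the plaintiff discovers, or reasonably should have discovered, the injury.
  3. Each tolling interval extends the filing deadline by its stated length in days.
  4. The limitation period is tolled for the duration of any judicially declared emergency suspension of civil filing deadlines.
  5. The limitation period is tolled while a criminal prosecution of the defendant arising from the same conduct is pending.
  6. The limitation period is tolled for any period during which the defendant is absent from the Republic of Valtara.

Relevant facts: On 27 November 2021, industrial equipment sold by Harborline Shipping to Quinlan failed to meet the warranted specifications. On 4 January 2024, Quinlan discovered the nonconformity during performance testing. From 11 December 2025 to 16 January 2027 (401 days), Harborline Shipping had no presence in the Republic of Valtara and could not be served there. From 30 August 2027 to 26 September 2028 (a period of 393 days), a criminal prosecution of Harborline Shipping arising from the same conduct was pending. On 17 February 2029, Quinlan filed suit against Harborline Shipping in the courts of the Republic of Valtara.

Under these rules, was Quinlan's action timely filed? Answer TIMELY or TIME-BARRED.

TIMELY

Under the discovery rule, the claim accrued on 4 January 2024, when Quinlan discovered the injury — not on the 27 November 2021 date of the underlying act.
3 years from 4 January 2024 is 4 January 2027.
The period was tolled for 401 days by the defendant's absence from the jurisdiction (11 December 2025 to 16 January 2027), pushing the deadline to 9 February 2028.
The period was tolled for 393 days by the pending criminal prosecution (30 August 2027 to 26 September 2028), pushing the deadline to 8 March 2029.
Filing on 17 February 2029 beat the 8 March 2029 deadline — the action is timely.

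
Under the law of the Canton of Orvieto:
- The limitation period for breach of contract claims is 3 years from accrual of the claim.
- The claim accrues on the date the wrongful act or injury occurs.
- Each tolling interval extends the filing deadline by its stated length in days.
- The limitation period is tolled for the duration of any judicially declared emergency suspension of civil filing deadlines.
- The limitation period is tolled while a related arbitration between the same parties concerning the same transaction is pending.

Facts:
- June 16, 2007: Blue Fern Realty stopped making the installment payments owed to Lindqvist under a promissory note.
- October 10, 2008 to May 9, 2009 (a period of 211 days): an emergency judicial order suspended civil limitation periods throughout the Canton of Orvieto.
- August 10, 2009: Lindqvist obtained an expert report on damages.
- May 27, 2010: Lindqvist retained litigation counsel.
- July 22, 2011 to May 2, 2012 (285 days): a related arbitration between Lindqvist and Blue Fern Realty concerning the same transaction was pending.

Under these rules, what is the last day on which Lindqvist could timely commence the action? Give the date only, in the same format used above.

The claim accrued on June 16, 2007, when the wrongful act occurred.
3 years from June 16, 2007 is June 16, 2010.
The emergency suspension of filing deadlines from October 10, 2008 to May 9, 2009 tolled the period for 211 days, extending the deadline to January 13, 2011.
By the time the pending related arbitration began on July 22, 2011, the limitation period had already expired on January 13, 2011; that interval cannot revive it.
None of the other events listed affects the running of the period under the stated rules.

January 13, 2011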